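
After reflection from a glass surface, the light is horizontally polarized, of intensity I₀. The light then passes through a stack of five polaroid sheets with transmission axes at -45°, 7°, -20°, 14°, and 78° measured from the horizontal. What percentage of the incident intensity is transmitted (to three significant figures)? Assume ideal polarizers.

≈ 1.99%

I₁ = I₀ cos²(-45° − 0°) = I₀ cos²(45°) = 0.5 I₀.
I₂ = I₁ cos²(7° + 45°) = 0.5 I₀ · cos²(52°) = 0.1895 I₀.
I₃ = I₂ cos²(-20° − 7°) = 0.1895 I₀ · cos²(27°) = 0.1505 I₀.
I₄ = I₃ cos²(14° + 20°) = 0.1505 I₀ · cos²(34°) = 0.1034 I₀.
I₅ = I₄ cos²(78° − 14°) = 0.1034 I₀ · cos²(64°) = 0.01987 I₀.
That is 1.987% of the incident intensity.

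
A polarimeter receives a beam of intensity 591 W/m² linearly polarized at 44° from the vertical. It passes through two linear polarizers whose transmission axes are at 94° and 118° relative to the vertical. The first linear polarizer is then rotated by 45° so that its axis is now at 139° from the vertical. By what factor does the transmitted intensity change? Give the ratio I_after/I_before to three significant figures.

Before rotation:
I₁ = I₀ cos²(94° − 44°) = I₀ cos²(50°) = 0.4132 I₀.
I₂ = I₁ cos²(118° − 94°) = 0.4132 I₀ · cos²(24°) = 0.3448 I₀.
After rotation:
I₁ = I₀ cos²(139° − 44°) = I₀ cos²(85°) = 0.007596 I₀.
I₂ = I₁ cos²(118° − 139°) = 0.007596 I₀ · cos²(21°) = 0.006621 I₀.
Ratio = 0.006621 / 0.3448 = 0.0192.

I_new/I_old ≈ 0.0192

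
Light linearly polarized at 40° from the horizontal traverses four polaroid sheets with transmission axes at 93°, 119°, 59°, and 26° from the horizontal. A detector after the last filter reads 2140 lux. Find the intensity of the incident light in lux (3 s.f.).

I₀ ≈ 4.16e4 lux

By Malus's law, I₁ = I₀ cos²(93° − 40°) = I₀ cos²(53°) = 0.3622 I₀.
I₂ = I₁ cos²(119° − 93°) = 0.3622 I₀ · cos²(26°) = 0.2926 I₀.
I₃ = I₂ cos²(59° − 119°) = 0.2926 I₀ · cos²(60°) = 0.07315 I₀.
I₄ = I₃ cos²(26° − 59°) = 0.07315 I₀ · cos²(33°) = 0.05145 I₀.
So 2140 lux = 0.05145 I₀, giving I₀ = 2140/0.05145 = 4.16e+04 lux.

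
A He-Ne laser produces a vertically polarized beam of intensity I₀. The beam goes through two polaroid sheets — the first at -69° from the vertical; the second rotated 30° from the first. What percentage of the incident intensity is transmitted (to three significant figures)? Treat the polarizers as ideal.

≈ 9.63%

By Malus's law, I₁ = I₀ cos²(-69° − 0°) = I₀ cos²(69°) = 0.1284 I₀.
I₂ = I₁ cos²(30°) = 0.1284 · 0.75 I₀ = 0.09632 I₀.
That is 9.632% of the incident intensity.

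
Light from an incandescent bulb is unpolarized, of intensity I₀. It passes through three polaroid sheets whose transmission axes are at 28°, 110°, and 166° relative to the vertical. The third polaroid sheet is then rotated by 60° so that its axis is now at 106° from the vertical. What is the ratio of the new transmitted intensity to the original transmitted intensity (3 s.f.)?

Before rotation:
Unpolarized light through the first polarizer → I₁ = ½ I₀, now polarized at 28°.
I₂ = I₁ cos²(110° − 28°) = 0.5 I₀ · cos²(82°) = 0.009685 I₀.
I₃ = I₂ cos²(166° − 110°) = 0.009685 I₀ · cos²(56°) = 0.003028 I₀.
After rotation:
Unpolarized light through the first polarizer → I₁ = ½ I₀, now polarized at 28°.
I₂ = I₁ cos²(110° − 28°) = 0.5 I₀ · cos²(82°) = 0.009685 I₀.
I₃ = I₂ cos²(106° − 110°) = 0.009685 I₀ · cos²(4°) = 0.009637 I₀.
Ratio = 0.009637 / 0.003028 = 3.182.

I_new/I_old ≈ 3.18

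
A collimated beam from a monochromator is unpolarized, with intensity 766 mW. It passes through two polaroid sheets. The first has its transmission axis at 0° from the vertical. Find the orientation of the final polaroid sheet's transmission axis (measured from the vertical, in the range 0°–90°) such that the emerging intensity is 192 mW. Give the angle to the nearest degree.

θ ≈ 45°

Unpolarized light through the first polarizer → I₁ = ½ I₀, now polarized at 0°.
Target fraction: 192 / 766 mW = 0.2507 of I₀.
Need I₂/I₀ = 0.2507, so cos²(θ − 0°) = 0.2507 / 0.5 = 0.5013.
θ − 0° = arccos(√0.5013) = 44.9°, giving θ ≈ 0 + 44.9 = 44.9°.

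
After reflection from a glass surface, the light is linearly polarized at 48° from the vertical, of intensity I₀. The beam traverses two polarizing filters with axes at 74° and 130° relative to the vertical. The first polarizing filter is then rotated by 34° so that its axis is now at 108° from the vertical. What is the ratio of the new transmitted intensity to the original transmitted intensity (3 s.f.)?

Before rotation:
I₁ = I₀ cos²(74° − 48°) = I₀ cos²(26°) = 0.8078 I₀.
I₂ = I₁ cos²(130° − 74°) = 0.8078 I₀ · cos²(56°) = 0.2526 I₀.
After rotation:
I₁ = I₀ cos²(108° − 48°) = I₀ cos²(60°) = 0.25 I₀.
I₂ = I₁ cos²(130° − 108°) = 0.25 I₀ · cos²(22°) = 0.2149 I₀.
Ratio = 0.2149 / 0.2526 = 0.8508.

I_new/I_old ≈ 0.851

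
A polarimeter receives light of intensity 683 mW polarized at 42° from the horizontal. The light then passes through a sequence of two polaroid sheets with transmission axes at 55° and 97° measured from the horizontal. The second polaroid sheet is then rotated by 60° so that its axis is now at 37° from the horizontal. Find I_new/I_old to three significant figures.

I_new/I_old ≈ 1.64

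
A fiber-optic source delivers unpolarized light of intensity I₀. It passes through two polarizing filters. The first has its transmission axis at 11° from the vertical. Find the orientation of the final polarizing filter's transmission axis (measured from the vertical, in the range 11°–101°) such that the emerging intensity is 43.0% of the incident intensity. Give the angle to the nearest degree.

Unpolarized light through the first polarizer → I₁ = ½ I₀, now polarized at 11°.
Need I₂/I₀ = 0.43, so cos²(θ − 11°) = 0.43 / 0.5 = 0.86.
θ − 11° = arccos(√0.86) = 22.0°, giving θ ≈ 11 + 22.0 = 33.0°.

θ ≈ 33°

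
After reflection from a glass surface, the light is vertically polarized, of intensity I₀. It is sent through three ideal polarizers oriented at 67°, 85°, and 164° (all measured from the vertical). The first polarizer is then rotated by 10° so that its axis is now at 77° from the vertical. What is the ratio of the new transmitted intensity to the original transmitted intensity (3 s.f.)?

I_new/I_old ≈ 0.359

Before rotation:
I₁ = I₀ cos²(67° − 0°) = I₀ cos²(67°) = 0.1527 I₀.
I₂ = I₁ cos²(85° − 67°) = 0.1527 I₀ · cos²(18°) = 0.1381 I₀.
I₃ = I₂ cos²(164° − 85°) = 0.1381 I₀ · cos²(79°) = 0.005028 I₀.
After rotation:
I₁ = I₀ cos²(77° − 0°) = I₀ cos²(77°) = 0.0506 I₀.
I₂ = I₁ cos²(85° − 77°) = 0.0506 I₀ · cos²(8°) = 0.04962 I₀.
I₃ = I₂ cos²(164° − 85°) = 0.04962 I₀ · cos²(79°) = 0.001807 I₀.
Ratio = 0.001807 / 0.005028 = 0.3593.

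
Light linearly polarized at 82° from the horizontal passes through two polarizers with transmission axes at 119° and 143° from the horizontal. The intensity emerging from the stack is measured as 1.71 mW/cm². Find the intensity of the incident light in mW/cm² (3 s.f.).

I₁ = I₀ cos²(119° − 82°) = I₀ cos²(37°) = 0.6378 I₀.
I₂ = I₁ cos²(143° − 119°) = 0.6378 I₀ · cos²(24°) = 0.5323 I₀.
So 1.71 mW/cm² = 0.5323 I₀, giving I₀ = 1.71/0.5323 = 3.212 mW/cm².

I₀ ≈ 3.21 mW/cm²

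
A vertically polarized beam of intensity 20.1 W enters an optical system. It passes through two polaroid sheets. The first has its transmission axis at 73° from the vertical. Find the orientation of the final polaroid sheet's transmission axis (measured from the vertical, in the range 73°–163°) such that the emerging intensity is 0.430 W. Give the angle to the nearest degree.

θ ≈ 133°

By Malus's law, I₁ = I₀ cos²(73° − 0°) = I₀ cos²(73°) = 0.08548 I₀.
Target fraction: 0.430 / 20.1 W = 0.02139 of I₀.
Need I₂/I₀ = 0.02139, so cos²(θ − 73°) = 0.02139 / 0.08548 = 0.2503.
θ − 73° = arccos(√0.2503) = 60.0°, giving θ ≈ 73 + 60.0 = 133.0°.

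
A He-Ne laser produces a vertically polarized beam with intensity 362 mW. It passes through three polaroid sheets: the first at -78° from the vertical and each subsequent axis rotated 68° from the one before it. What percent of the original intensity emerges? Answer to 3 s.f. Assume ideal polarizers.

I₁ = 362 mW · cos²(78°) = 15.65 mW.
I₂ = I₁ · cos²(68°) = 15.65 · 0.1403 = 2.196 mW.
I₃ = I₂ · cos²(68°) = 2.196 · 0.1403 = 0.3082 mW.
That is 0.08513% of the incident intensity.

≈ 0.0851%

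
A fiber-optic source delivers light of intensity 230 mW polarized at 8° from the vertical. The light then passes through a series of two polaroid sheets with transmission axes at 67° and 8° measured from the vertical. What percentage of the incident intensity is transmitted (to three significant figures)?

≈ 7.04%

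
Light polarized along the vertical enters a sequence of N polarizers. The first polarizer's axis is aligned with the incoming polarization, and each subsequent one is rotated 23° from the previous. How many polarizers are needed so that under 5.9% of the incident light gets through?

First polarizer is aligned with the polarization: full transmission.
Each further stage multiplies by cos²(23°) = 0.8473.
After N polarizers: T = 0.8473^(N−1). Require T < 0.059 ⇒ N−1 > ln(0.059)/ln(0.8473) = 17.08, so N−1 ≥ 18 and N = 19.
Check: N=19 gives T = 0.05069 < 0.059; N=18 gives T = 0.05983.

N = 19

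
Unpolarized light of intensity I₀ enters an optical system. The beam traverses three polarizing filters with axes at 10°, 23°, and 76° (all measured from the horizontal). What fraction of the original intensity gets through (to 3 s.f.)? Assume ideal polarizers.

Unpolarized light through the first polarizer → I₁ = ½ I₀, now polarized at 10°.
I₂ = I₁ cos²(23° − 10°) = 0.5 I₀ · cos²(13°) = 0.4747 I₀.
I₃ = I₂ cos²(76° − 23°) = 0.4747 I₀ · cos²(53°) = 0.1719 I₀.
Transmitted fraction = 0.1719.

≈ 0.172 I₀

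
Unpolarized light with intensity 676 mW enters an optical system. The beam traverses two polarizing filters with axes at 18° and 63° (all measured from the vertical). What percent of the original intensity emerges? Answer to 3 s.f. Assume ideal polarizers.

Unpolarized light through the first polarizer → I₁ = 676 mW/2 = 338 mW, polarized at 18°.
I₂ = I₁ · cos²(45°) = 338 · 0.5 = 169 mW.
That is 25% of the incident intensity.

≈ 25.0%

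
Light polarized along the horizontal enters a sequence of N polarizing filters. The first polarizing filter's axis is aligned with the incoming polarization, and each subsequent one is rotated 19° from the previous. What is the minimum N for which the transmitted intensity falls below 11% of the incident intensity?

First polarizer is aligned with the polarization: full transmission.
Each further stage multiplies by cos²(19°) = 0.894.
After N polarizers: T = 0.894^(N−1). Require T < 0.11 ⇒ N−1 > ln(0.11)/ln(0.894) = 19.70, so N−1 ≥ 20 and N = 21.
Check: N=21 gives T = 0.1064 < 0.11; N=20 gives T = 0.119.

N = 21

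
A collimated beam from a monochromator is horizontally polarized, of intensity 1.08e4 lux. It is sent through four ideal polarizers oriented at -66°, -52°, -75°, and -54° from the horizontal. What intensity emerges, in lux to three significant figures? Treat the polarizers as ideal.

I ≈ 1240 lux

I₁ = 1.08e4 lux · cos²(66°) = 1787 lux.
I₂ = I₁ · cos²(14°) = 1787 · 0.9415 = 1682 lux.
I₃ = I₂ · cos²(23°) = 1682 · 0.8473 = 1425 lux.
I₄ = I₃ · cos²(21°) = 1425 · 0.8716 = 1242 lux.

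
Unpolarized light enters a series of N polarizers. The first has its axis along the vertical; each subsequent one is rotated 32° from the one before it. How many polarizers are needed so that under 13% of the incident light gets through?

N = 6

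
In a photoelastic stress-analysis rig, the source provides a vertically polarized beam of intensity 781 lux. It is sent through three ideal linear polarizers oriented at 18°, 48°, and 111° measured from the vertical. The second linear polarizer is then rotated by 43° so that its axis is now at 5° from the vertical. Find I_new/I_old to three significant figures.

I_new/I_old ≈ 0.467

Before rotation:
I₁ = I₀ cos²(18° − 0°) = I₀ cos²(18°) = 0.9045 I₀.
I₂ = I₁ cos²(48° − 18°) = 0.9045 I₀ · cos²(30°) = 0.6784 I₀.
I₃ = I₂ cos²(111° − 48°) = 0.6784 I₀ · cos²(63°) = 0.1398 I₀.
After rotation:
I₁ = I₀ cos²(18° − 0°) = I₀ cos²(18°) = 0.9045 I₀.
I₂ = I₁ cos²(5° − 18°) = 0.9045 I₀ · cos²(13°) = 0.8587 I₀.
Angle between axes 2 and 3: 74°. I₃ = 0.8587 I₀ · cos²(74°) = 0.06524 I₀.
Ratio = 0.06524 / 0.1398 = 0.4666.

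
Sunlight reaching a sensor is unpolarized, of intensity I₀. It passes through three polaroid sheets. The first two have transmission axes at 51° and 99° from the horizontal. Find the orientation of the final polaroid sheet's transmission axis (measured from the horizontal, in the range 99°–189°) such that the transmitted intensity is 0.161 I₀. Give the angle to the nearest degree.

θ ≈ 131°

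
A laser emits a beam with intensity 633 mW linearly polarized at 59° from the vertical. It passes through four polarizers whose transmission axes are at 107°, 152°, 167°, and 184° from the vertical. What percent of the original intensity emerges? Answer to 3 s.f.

≈ 19.1%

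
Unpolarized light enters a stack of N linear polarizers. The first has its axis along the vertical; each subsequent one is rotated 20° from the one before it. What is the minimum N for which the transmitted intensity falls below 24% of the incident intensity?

First polarizer halves the unpolarized light: factor 1/2.
Each further stage multiplies by cos²(20°) = 0.883.
After N polarizers: T = 0.5·0.883^(N−1). Require T < 0.24 ⇒ N−1 > ln(0.24/0.5)/ln(0.883) = 5.90, so N−1 ≥ 6 and N = 7.
Check: N=7 gives T = 0.237 < 0.24; N=6 gives T = 0.2684.

N = 7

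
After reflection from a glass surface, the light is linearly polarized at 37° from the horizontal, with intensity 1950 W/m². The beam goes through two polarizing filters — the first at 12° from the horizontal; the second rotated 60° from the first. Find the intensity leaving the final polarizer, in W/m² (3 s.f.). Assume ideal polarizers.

I₁ = 1950 W/m² · cos²(25°) = 1602 W/m².
I₂ = I₁ · cos²(60°) = 1602 · 0.25 = 400.4 W/m².

I ≈ 400 W/m²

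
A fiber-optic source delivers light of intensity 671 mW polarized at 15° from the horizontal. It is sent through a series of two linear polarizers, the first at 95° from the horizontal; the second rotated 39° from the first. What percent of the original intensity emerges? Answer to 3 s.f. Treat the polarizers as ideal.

I₁ = 671 mW · cos²(80°) = 20.23 mW.
I₂ = I₁ · cos²(39°) = 20.23 · 0.604 = 12.22 mW.
That is 1.821% of the incident intensity.

≈ 1.82%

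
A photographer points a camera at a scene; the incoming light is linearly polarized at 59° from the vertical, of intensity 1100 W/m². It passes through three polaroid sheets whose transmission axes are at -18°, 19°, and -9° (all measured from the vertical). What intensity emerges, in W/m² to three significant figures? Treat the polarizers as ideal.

I ≈ 27.7 W/m²

I₁ = 1100 W/m² · cos²(77°) = 55.66 W/m².
I₂ = I₁ · cos²(37°) = 55.66 · 0.6378 = 35.5 W/m².
I₃ = I₂ · cos²(28°) = 35.5 · 0.7796 = 27.68 W/m².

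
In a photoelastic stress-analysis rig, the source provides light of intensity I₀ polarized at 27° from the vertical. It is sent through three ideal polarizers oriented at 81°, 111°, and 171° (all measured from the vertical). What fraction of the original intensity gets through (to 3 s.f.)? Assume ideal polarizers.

I₁ = I₀ cos²(81° − 27°) = I₀ cos²(54°) = 0.3455 I₀.
I₂ = I₁ cos²(111° − 81°) = 0.3455 I₀ · cos²(30°) = 0.2591 I₀.
I₃ = I₂ cos²(171° − 111°) = 0.2591 I₀ · cos²(60°) = 0.06478 I₀.
Transmitted fraction = 0.06478.

≈ 0.0648 I₀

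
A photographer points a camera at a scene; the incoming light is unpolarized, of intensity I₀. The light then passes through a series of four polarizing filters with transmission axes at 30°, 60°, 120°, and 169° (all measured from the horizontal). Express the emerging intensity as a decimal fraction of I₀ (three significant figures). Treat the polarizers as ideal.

Unpolarized light through the first polarizer → I₁ = ½ I₀, now polarized at 30°.
I₂ = I₁ cos²(60° − 30°) = 0.5 I₀ · cos²(30°) = 0.375 I₀.
I₃ = I₂ cos²(120° − 60°) = 0.375 I₀ · cos²(60°) = 0.09375 I₀.
I₄ = I₃ cos²(169° − 120°) = 0.09375 I₀ · cos²(49°) = 0.04035 I₀.
Transmitted fraction = 0.04035.

≈ 0.0404 I₀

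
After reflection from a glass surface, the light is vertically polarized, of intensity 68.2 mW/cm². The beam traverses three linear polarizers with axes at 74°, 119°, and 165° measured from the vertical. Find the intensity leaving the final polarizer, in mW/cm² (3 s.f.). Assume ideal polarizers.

I ≈ 1.25 mW/cm²

I₁ = 68.2 mW/cm² · cos²(74°) = 5.182 mW/cm².
I₂ = I₁ · cos²(45°) = 5.182 · 0.5 = 2.591 mW/cm².
I₃ = I₂ · cos²(46°) = 2.591 · 0.4826 = 1.25 mW/cm².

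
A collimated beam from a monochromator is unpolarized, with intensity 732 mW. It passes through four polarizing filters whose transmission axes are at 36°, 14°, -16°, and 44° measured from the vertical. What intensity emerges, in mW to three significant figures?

Unpolarized light through the first polarizer → I₁ = 732 mW/2 = 366 mW, polarized at 36°.
I₂ = I₁ · cos²(22°) = 366 · 0.8597 = 314.6 mW.
I₃ = I₂ · cos²(30°) = 314.6 · 0.75 = 236 mW.
I₄ = I₃ · cos²(60°) = 236 · 0.25 = 58.99 mW.

I ≈ 59.0 mW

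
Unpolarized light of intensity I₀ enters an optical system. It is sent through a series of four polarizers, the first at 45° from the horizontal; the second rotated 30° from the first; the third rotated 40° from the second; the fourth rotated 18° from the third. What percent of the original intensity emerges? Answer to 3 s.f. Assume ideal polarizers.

Unpolarized light through the first polarizer → I₁ = ½ I₀, now polarized at 45°.
I₂ = I₁ cos²(30°) = 0.5 · 0.75 I₀ = 0.375 I₀.
I₃ = I₂ cos²(40°) = 0.375 · 0.5868 I₀ = 0.2201 I₀.
I₄ = I₃ cos²(18°) = 0.2201 · 0.9045 I₀ = 0.199 I₀.
That is 19.9% of the incident intensity.

≈ 19.9%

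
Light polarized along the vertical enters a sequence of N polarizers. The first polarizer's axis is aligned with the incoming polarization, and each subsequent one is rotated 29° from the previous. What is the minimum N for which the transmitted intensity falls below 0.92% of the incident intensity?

N = 19

First polarizer is aligned with the polarization: full transmission.
Each further stage multiplies by cos²(29°) = 0.765.
After N polarizers: T = 0.765^(N−1). Require T < 0.0092 ⇒ N−1 > ln(0.0092)/ln(0.765) = 17.50, so N−1 ≥ 18 and N = 19.
Check: N=19 gives T = 0.008044 < 0.0092; N=18 gives T = 0.01052.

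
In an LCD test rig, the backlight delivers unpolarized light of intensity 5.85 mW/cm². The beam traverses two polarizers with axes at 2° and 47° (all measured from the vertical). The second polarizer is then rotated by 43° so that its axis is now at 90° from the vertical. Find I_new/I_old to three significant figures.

I_new/I_old ≈ 0.00244

Before rotation:
Unpolarized light through the first polarizer → I₁ = ½ I₀, now polarized at 2°.
I₂ = I₁ cos²(47° − 2°) = 0.5 I₀ · cos²(45°) = 0.25 I₀.
After rotation:
Unpolarized light through the first polarizer → I₁ = ½ I₀, now polarized at 2°.
I₂ = I₁ cos²(90° − 2°) = 0.5 I₀ · cos²(88°) = 0.000609 I₀.
Ratio = 0.000609 / 0.25 = 0.002436.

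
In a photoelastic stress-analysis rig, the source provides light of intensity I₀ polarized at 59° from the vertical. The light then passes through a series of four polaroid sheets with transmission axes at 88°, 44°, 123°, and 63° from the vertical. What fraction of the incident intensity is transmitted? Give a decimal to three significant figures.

I₁ = I₀ cos²(88° − 59°) = I₀ cos²(29°) = 0.765 I₀.
I₂ = I₁ cos²(44° − 88°) = 0.765 I₀ · cos²(44°) = 0.3958 I₀.
I₃ = I₂ cos²(123° − 44°) = 0.3958 I₀ · cos²(79°) = 0.01441 I₀.
I₄ = I₃ cos²(63° − 123°) = 0.01441 I₀ · cos²(60°) = 0.003603 I₀.
Transmitted fraction = 0.003603.

≈ 0.00360 I₀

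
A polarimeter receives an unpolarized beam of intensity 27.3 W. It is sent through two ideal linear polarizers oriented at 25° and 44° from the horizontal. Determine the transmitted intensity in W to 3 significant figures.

I ≈ 12.2 W

Unpolarized light through the first polarizer → I₁ = 27.3 W/2 = 13.65 W, polarized at 25°.
I₂ = I₁ · cos²(19°) = 13.65 · 0.894 = 12.2 W.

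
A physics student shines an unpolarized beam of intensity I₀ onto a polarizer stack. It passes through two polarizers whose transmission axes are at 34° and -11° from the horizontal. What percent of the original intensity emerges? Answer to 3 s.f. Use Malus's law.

≈ 25.0%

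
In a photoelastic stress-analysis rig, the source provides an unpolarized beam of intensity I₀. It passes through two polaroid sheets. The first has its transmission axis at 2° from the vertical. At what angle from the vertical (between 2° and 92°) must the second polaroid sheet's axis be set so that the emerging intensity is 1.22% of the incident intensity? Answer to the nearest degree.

Unpolarized light through the first polarizer → I₁ = ½ I₀, now polarized at 2°.
Need I₂/I₀ = 0.0122, so cos²(θ − 2°) = 0.0122 / 0.5 = 0.0244.
θ − 2° = arccos(√0.0244) = 81.0°, giving θ ≈ 2 + 81.0 = 83.0°.

θ ≈ 83°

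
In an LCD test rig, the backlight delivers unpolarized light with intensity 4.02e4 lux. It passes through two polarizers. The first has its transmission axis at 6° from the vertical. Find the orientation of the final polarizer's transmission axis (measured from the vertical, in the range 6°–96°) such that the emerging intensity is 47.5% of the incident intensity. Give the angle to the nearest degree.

θ ≈ 19°

Unpolarized light through the first polarizer → I₁ = ½ I₀, now polarized at 6°.
Need I₂/I₀ = 0.475, so cos²(θ − 6°) = 0.475 / 0.5 = 0.95.
θ − 6° = arccos(√0.95) = 12.9°, giving θ ≈ 6 + 12.9 = 18.9°.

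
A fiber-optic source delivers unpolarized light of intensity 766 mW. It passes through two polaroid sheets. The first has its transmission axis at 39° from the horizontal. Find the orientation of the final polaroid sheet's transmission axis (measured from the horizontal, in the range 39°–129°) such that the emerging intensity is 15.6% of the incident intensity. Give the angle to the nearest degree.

θ ≈ 95°

Unpolarized light through the first polarizer → I₁ = ½ I₀, now polarized at 39°.
Need I₂/I₀ = 0.156, so cos²(θ − 39°) = 0.156 / 0.5 = 0.312.
θ − 39° = arccos(√0.312) = 56.0°, giving θ ≈ 39 + 56.0 = 95.0°.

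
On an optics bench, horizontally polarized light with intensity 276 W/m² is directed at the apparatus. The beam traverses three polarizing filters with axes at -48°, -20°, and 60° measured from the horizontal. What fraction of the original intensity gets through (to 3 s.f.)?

I₁ = 276 W/m² · cos²(48°) = 123.6 W/m².
I₂ = I₁ · cos²(28°) = 123.6 · 0.7796 = 96.34 W/m².
I₃ = I₂ · cos²(80°) = 96.34 · 0.03015 = 2.905 W/m².
Transmitted fraction = 0.01053.

I/I₀ ≈ 0.0105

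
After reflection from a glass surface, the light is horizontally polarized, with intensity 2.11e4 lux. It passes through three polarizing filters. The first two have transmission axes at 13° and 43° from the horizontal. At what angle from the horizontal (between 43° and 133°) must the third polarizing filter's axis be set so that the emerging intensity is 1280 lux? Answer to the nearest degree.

I₁ = I₀ cos²(13° − 0°) = I₀ cos²(13°) = 0.9494 I₀.
I₂ = I₁ cos²(43° − 13°) = 0.9494 I₀ · cos²(30°) = 0.712 I₀.
Target fraction: 1280 / 2.11e4 lux = 0.06066 of I₀.
Need I₃/I₀ = 0.06066, so cos²(θ − 43°) = 0.06066 / 0.712 = 0.0852.
θ − 43° = arccos(√0.0852) = 73.0°, giving θ ≈ 43 + 73.0 = 116.0°.

θ ≈ 116°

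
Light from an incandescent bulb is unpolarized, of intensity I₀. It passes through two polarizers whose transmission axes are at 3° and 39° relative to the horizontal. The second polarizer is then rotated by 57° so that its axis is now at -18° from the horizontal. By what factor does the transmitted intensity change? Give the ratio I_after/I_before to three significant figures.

Before rotation:
Unpolarized light through the first polarizer → I₁ = ½ I₀, now polarized at 3°.
I₂ = I₁ cos²(39° − 3°) = 0.5 I₀ · cos²(36°) = 0.3273 I₀.
After rotation:
Unpolarized light through the first polarizer → I₁ = ½ I₀, now polarized at 3°.
I₂ = I₁ cos²(-18° − 3°) = 0.5 I₀ · cos²(21°) = 0.4358 I₀.
Ratio = 0.4358 / 0.3273 = 1.332.

I_new/I_old ≈ 1.33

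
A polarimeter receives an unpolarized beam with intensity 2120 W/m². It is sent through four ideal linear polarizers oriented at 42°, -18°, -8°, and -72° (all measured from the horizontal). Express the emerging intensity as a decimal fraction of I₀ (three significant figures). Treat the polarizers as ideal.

I/I₀ ≈ 0.0233

Unpolarized light through the first polarizer → I₁ = 2120 W/m²/2 = 1060 W/m², polarized at 42°.
I₂ = I₁ · cos²(60°) = 1060 · 0.25 = 265 W/m².
I₃ = I₂ · cos²(10°) = 265 · 0.9698 = 257 W/m².
I₄ = I₃ · cos²(64°) = 257 · 0.1922 = 49.39 W/m².
Transmitted fraction = 0.0233.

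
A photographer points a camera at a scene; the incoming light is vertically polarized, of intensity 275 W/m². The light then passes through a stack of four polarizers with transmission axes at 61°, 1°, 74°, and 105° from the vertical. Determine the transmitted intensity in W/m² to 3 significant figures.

I ≈ 1.01 W/m²

I₁ = 275 W/m² · cos²(61°) = 64.64 W/m².
I₂ = I₁ · cos²(60°) = 64.64 · 0.25 = 16.16 W/m².
I₃ = I₂ · cos²(73°) = 16.16 · 0.08548 = 1.381 W/m².
I₄ = I₃ · cos²(31°) = 1.381 · 0.7347 = 1.015 W/m².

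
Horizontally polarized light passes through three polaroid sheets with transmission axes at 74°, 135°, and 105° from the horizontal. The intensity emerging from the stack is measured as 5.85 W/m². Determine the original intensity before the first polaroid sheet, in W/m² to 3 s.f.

I₀ ≈ 437 W/m²

By Malus's law, I₁ = I₀ cos²(74° − 0°) = I₀ cos²(74°) = 0.07598 I₀.
I₂ = I₁ cos²(135° − 74°) = 0.07598 I₀ · cos²(61°) = 0.01786 I₀.
I₃ = I₂ cos²(105° − 135°) = 0.01786 I₀ · cos²(30°) = 0.01339 I₀.
So 5.85 W/m² = 0.01339 I₀, giving I₀ = 5.85/0.01339 = 436.8 W/m².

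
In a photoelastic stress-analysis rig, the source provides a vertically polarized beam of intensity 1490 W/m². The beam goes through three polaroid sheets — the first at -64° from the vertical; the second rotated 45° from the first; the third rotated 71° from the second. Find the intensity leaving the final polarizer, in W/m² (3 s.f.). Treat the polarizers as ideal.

I₁ = 1490 W/m² · cos²(64°) = 286.3 W/m².
I₂ = I₁ · cos²(45°) = 286.3 · 0.5 = 143.2 W/m².
I₃ = I₂ · cos²(71°) = 143.2 · 0.106 = 15.17 W/m².

I ≈ 15.2 W/m²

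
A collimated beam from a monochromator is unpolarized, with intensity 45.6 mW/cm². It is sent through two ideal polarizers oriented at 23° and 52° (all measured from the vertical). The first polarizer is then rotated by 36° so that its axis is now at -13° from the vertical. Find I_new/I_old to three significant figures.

Before rotation:
Unpolarized light through the first polarizer → I₁ = ½ I₀, now polarized at 23°.
I₂ = I₁ cos²(52° − 23°) = 0.5 I₀ · cos²(29°) = 0.3825 I₀.
After rotation:
Unpolarized light through the first polarizer → I₁ = ½ I₀, now polarized at -13°.
I₂ = I₁ cos²(52° + 13°) = 0.5 I₀ · cos²(65°) = 0.0893 I₀.
Ratio = 0.0893 / 0.3825 = 0.2335.

I_new/I_old ≈ 0.233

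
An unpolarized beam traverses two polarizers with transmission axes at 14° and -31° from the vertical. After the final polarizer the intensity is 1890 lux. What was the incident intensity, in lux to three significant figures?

Unpolarized light through the first polarizer → I₁ = ½ I₀, now polarized at 14°.
I₂ = I₁ cos²(-31° − 14°) = 0.5 I₀ · cos²(45°) = 0.25 I₀.
So 1890 lux = 0.25 I₀, giving I₀ = 1890/0.25 = 7560 lux.

I₀ ≈ 7560 lux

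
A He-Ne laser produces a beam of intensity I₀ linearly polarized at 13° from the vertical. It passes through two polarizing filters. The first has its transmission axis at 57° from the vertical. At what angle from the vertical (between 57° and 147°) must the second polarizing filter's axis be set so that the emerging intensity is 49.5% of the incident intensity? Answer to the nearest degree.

θ ≈ 69°

I₁ = I₀ cos²(57° − 13°) = I₀ cos²(44°) = 0.5174 I₀.
Need I₂/I₀ = 0.495, so cos²(θ − 57°) = 0.495 / 0.5174 = 0.9566.
θ − 57° = arccos(√0.9566) = 12.0°, giving θ ≈ 57 + 12.0 = 69.0°.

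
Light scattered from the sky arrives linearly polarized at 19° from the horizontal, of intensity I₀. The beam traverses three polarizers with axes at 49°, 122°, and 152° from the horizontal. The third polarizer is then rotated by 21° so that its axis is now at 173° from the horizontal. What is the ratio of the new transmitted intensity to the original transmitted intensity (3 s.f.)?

I_new/I_old ≈ 0.528

Before rotation:
I₁ = I₀ cos²(49° − 19°) = I₀ cos²(30°) = 0.75 I₀.
I₂ = I₁ cos²(122° − 49°) = 0.75 I₀ · cos²(73°) = 0.06411 I₀.
I₃ = I₂ cos²(152° − 122°) = 0.06411 I₀ · cos²(30°) = 0.04808 I₀.
After rotation:
I₁ = I₀ cos²(49° − 19°) = I₀ cos²(30°) = 0.75 I₀.
I₂ = I₁ cos²(122° − 49°) = 0.75 I₀ · cos²(73°) = 0.06411 I₀.
I₃ = I₂ cos²(173° − 122°) = 0.06411 I₀ · cos²(51°) = 0.02539 I₀.
Ratio = 0.02539 / 0.04808 = 0.5281.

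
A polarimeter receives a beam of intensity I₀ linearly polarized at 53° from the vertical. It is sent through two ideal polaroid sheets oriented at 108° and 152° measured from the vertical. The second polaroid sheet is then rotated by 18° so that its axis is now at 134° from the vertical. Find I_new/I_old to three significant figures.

Before rotation:
I₁ = I₀ cos²(108° − 53°) = I₀ cos²(55°) = 0.329 I₀.
I₂ = I₁ cos²(152° − 108°) = 0.329 I₀ · cos²(44°) = 0.1702 I₀.
After rotation:
I₁ = I₀ cos²(108° − 53°) = I₀ cos²(55°) = 0.329 I₀.
I₂ = I₁ cos²(134° − 108°) = 0.329 I₀ · cos²(26°) = 0.2658 I₀.
Ratio = 0.2658 / 0.1702 = 1.561.

I_new/I_old ≈ 1.56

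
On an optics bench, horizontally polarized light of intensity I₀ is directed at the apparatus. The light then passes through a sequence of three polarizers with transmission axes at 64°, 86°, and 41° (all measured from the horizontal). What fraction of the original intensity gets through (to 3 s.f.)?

I₁ = I₀ cos²(64° − 0°) = I₀ cos²(64°) = 0.1922 I₀.
I₂ = I₁ cos²(86° − 64°) = 0.1922 I₀ · cos²(22°) = 0.1652 I₀.
I₃ = I₂ cos²(41° − 86°) = 0.1652 I₀ · cos²(45°) = 0.0826 I₀.
Transmitted fraction = 0.0826.

≈ 0.0826 I₀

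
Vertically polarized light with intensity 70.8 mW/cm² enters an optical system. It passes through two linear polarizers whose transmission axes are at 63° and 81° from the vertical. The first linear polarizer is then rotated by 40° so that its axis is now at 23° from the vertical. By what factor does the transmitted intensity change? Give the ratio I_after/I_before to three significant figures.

Before rotation:
By Malus's law, I₁ = I₀ cos²(63° − 0°) = I₀ cos²(63°) = 0.2061 I₀.
I₂ = I₁ cos²(81° − 63°) = 0.2061 I₀ · cos²(18°) = 0.1864 I₀.
After rotation:
I₁ = I₀ cos²(23° − 0°) = I₀ cos²(23°) = 0.8473 I₀.
I₂ = I₁ cos²(81° − 23°) = 0.8473 I₀ · cos²(58°) = 0.2379 I₀.
Ratio = 0.2379 / 0.1864 = 1.276.

I_new/I_old ≈ 1.28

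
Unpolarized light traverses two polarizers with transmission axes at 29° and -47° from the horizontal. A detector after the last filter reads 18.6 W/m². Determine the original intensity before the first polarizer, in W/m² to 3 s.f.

I₀ ≈ 636 W/m²

Unpolarized light through the first polarizer → I₁ = ½ I₀, now polarized at 29°.
I₂ = I₁ cos²(-47° − 29°) = 0.5 I₀ · cos²(76°) = 0.02926 I₀.
So 18.6 W/m² = 0.02926 I₀, giving I₀ = 18.6/0.02926 = 635.6 W/m².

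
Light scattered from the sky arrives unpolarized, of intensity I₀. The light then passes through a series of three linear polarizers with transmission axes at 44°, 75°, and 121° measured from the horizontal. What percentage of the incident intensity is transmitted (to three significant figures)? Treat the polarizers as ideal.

≈ 17.7%

Unpolarized light through the first polarizer → I₁ = ½ I₀, now polarized at 44°.
I₂ = I₁ cos²(75° − 44°) = 0.5 I₀ · cos²(31°) = 0.3674 I₀.
I₃ = I₂ cos²(121° − 75°) = 0.3674 I₀ · cos²(46°) = 0.1773 I₀.
That is 17.73% of the incident intensity.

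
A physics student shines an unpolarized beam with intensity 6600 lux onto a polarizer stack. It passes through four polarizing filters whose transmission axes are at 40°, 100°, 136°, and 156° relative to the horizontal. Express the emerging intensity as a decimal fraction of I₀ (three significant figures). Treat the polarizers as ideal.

I/I₀ ≈ 0.0722

Unpolarized light through the first polarizer → I₁ = 6600 lux/2 = 3300 lux, polarized at 40°.
I₂ = I₁ · cos²(60°) = 3300 · 0.25 = 825 lux.
I₃ = I₂ · cos²(36°) = 825 · 0.6545 = 540 lux.
I₄ = I₃ · cos²(20°) = 540 · 0.883 = 476.8 lux.
Transmitted fraction = 0.07224.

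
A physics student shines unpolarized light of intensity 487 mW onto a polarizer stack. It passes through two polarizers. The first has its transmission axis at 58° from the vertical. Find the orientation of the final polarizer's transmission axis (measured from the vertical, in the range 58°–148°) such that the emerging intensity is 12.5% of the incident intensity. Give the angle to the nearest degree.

Unpolarized light through the first polarizer → I₁ = ½ I₀, now polarized at 58°.
Need I₂/I₀ = 0.125, so cos²(θ − 58°) = 0.125 / 0.5 = 0.25.
θ − 58° = arccos(√0.25) = 60.0°, giving θ ≈ 58 + 60.0 = 118.0°.

θ ≈ 118°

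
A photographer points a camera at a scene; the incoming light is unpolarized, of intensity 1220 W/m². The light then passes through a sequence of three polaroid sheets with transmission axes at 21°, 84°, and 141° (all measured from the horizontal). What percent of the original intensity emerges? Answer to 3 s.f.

≈ 3.06%

Unpolarized light through the first polarizer → I₁ = 1220 W/m²/2 = 610 W/m², polarized at 21°.
I₂ = I₁ · cos²(63°) = 610 · 0.2061 = 125.7 W/m².
I₃ = I₂ · cos²(57°) = 125.7 · 0.2966 = 37.29 W/m².
That is 3.057% of the incident intensity.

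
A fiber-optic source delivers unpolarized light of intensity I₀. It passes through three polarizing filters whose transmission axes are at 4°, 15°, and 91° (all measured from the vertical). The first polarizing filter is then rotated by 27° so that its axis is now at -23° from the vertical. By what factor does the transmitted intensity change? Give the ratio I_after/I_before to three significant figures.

I_new/I_old ≈ 0.644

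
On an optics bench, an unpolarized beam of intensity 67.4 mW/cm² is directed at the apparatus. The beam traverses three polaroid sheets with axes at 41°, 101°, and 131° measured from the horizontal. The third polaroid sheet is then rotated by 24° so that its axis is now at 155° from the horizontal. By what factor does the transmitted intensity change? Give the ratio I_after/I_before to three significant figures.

I_new/I_old ≈ 0.461

Before rotation:
Unpolarized light through the first polarizer → I₁ = ½ I₀, now polarized at 41°.
I₂ = I₁ cos²(101° − 41°) = 0.5 I₀ · cos²(60°) = 0.125 I₀.
I₃ = I₂ cos²(131° − 101°) = 0.125 I₀ · cos²(30°) = 0.09375 I₀.
After rotation:
Unpolarized light through the first polarizer → I₁ = ½ I₀, now polarized at 41°.
I₂ = I₁ cos²(101° − 41°) = 0.5 I₀ · cos²(60°) = 0.125 I₀.
I₃ = I₂ cos²(155° − 101°) = 0.125 I₀ · cos²(54°) = 0.04319 I₀.
Ratio = 0.04319 / 0.09375 = 0.4607.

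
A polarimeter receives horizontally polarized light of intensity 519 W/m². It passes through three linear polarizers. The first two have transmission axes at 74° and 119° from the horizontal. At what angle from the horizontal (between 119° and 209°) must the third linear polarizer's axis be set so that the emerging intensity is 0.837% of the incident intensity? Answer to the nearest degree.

I₁ = I₀ cos²(74° − 0°) = I₀ cos²(74°) = 0.07598 I₀.
I₂ = I₁ cos²(119° − 74°) = 0.07598 I₀ · cos²(45°) = 0.03799 I₀.
Need I₃/I₀ = 0.00837, so cos²(θ − 119°) = 0.00837 / 0.03799 = 0.2203.
θ − 119° = arccos(√0.2203) = 62.0°, giving θ ≈ 119 + 62.0 = 181.0°.

θ ≈ 181°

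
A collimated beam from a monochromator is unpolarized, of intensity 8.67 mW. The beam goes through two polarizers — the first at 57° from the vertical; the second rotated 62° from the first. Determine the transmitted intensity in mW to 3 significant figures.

I ≈ 0.955 mW

Unpolarized light through the first polarizer → I₁ = 8.67 mW/2 = 4.335 mW, polarized at 57°.
I₂ = I₁ · cos²(62°) = 4.335 · 0.2204 = 0.9554 mW.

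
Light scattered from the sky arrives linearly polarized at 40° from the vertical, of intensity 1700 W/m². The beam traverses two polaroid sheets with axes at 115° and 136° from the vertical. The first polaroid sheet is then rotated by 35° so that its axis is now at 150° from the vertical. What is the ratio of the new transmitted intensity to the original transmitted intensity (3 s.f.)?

Before rotation:
By Malus's law, I₁ = I₀ cos²(115° − 40°) = I₀ cos²(75°) = 0.06699 I₀.
I₂ = I₁ cos²(136° − 115°) = 0.06699 I₀ · cos²(21°) = 0.05838 I₀.
After rotation:
I₁ = I₀ cos²(150° − 40°) = I₀ cos²(70°) = 0.117 I₀.
I₂ = I₁ cos²(136° − 150°) = 0.117 I₀ · cos²(14°) = 0.1101 I₀.
Ratio = 0.1101 / 0.05838 = 1.886.

I_new/I_old ≈ 1.89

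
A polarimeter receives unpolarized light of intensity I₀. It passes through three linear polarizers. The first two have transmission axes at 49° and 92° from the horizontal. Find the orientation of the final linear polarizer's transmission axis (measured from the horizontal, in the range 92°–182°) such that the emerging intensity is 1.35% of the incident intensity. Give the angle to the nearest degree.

Unpolarized light through the first polarizer → I₁ = ½ I₀, now polarized at 49°.
I₂ = I₁ cos²(92° − 49°) = 0.5 I₀ · cos²(43°) = 0.2674 I₀.
Need I₃/I₀ = 0.0135, so cos²(θ − 92°) = 0.0135 / 0.2674 = 0.05048.
θ − 92° = arccos(√0.05048) = 77.0°, giving θ ≈ 92 + 77.0 = 169.0°.

θ ≈ 169°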